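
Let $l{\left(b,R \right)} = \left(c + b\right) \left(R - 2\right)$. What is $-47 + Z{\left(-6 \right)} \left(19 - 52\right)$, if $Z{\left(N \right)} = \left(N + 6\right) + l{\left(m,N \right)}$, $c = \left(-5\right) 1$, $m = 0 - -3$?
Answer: $-575$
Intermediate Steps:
$m = 3$ ($m = 0 + 3 = 3$)
$c = -5$
$l{\left(b,R \right)} = \left(-5 + b\right) \left(-2 + R\right)$ ($l{\left(b,R \right)} = \left(-5 + b\right) \left(R - 2\right) = \left(-5 + b\right) \left(-2 + R\right)$)
$Z{\left(N \right)} = 10 - N$ ($Z{\left(N \right)} = \left(N + 6\right) + \left(10 - 5 N - 6 + N 3\right) = \left(6 + N\right) + \left(10 - 5 N - 6 + 3 N\right) = \left(6 + N\right) - \left(-4 + 2 N\right) = 10 - N$)
$-47 + Z{\left(-6 \right)} \left(19 - 52\right) = -47 + \left(10 - -6\right) \left(19 - 52\right) = -47 + \left(10 + 6\right) \left(-33\right) = -47 + 16 \left(-33\right) = -47 - 528 = -575$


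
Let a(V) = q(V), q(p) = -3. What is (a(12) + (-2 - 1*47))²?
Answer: 2704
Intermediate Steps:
a(V) = -3
(a(12) + (-2 - 1*47))² = (-3 + (-2 - 1*47))² = (-3 + (-2 - 47))² = (-3 - 49)² = (-52)² = 2704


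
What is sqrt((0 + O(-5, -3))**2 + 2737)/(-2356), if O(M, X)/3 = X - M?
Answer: -sqrt(2773)/2356 ≈ -0.022351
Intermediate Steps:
O(M, X) = -3*M + 3*X (O(M, X) = 3*(X - M) = -3*M + 3*X)
sqrt((0 + O(-5, -3))**2 + 2737)/(-2356) = sqrt((0 + (-3*(-5) + 3*(-3)))**2 + 2737)/(-2356) = sqrt((0 + (15 - 9))**2 + 2737)*(-1/2356) = sqrt((0 + 6)**2 + 2737)*(-1/2356) = sqrt(6**2 + 2737)*(-1/2356) = sqrt(36 + 2737)*(-1/2356) = sqrt(2773)*(-1/2356) = -sqrt(2773)/2356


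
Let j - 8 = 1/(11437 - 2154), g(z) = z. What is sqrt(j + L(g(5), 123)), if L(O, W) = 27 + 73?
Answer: sqrt(9306810895)/9283 ≈ 10.392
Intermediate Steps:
L(O, W) = 100
j = 74265/9283 (j = 8 + 1/(11437 - 2154) = 8 + 1/9283 = 74265/9283 ≈ 8.0001)
sqrt(j + L(g(5), 123)) = sqrt(74265/9283 + 100) = sqrt(1002565/9283) = sqrt(9306810895)/9283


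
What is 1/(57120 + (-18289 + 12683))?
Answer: 1/51514 ≈ 1.9412e-5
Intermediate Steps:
1/(57120 + (-18289 + 12683)) = 1/(57120 - 5606) = 1/51514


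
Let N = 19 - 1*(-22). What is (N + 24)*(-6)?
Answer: -390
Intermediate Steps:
N = 41 (N = 19 + 22 = 41)
(N + 24)*(-6) = (41 + 24)*(-6) = 65*(-6) = -390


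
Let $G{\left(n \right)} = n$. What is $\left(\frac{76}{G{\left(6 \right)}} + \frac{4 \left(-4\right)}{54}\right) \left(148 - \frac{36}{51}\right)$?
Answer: $\frac{836336}{459} \approx 1822.1$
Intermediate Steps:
$\left(\frac{76}{G{\left(6 \right)}} + \frac{4 \left(-4\right)}{54}\right) \left(148 - \frac{36}{51}\right) = \left(\frac{76}{6} + \frac{4 \left(-4\right)}{54}\right) \left(148 - \frac{36}{51}\right) = \left(76 \cdot \frac{1}{6} - \frac{8}{27}\right) \left(148 - \frac{12}{17}\right) = \left(\frac{38}{3} - \frac{8}{27}\right) \left(148 - \frac{12}{17}\right) = \frac{334}{27} \cdot \frac{2504}{17} = \frac{836336}{459}$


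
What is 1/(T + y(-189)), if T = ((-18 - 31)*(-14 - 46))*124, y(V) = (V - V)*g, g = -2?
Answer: 1/364560 ≈ 2.7430e-6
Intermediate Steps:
y(V) = 0 (y(V) = (V - V)*(-2) = 0*(-2) = 0)
T = 364560 (T = -49*(-60)*124 = 2940*124 = 364560)
1/(T + y(-189)) = 1/(364560 + 0) = 1/364560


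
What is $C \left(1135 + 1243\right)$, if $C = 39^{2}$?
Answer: $3616938$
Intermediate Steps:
$C = 1521$
$C \left(1135 + 1243\right) = 1521 \left(1135 + 1243\right) = 1521 \cdot 2378 = 3616938$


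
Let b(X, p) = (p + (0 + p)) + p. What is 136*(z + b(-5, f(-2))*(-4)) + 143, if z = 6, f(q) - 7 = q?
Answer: -7201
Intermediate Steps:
f(q) = 7 + q
b(X, p) = 3*p (b(X, p) = (p + p) + p = 2*p + p = 3*p)
136*(z + b(-5, f(-2))*(-4)) + 143 = 136*(6 + (3*(7 - 2))*(-4)) + 143 = 136*(6 + (3*5)*(-4)) + 143 = 136*(6 + 15*(-4)) + 143 = 136*(6 - 60) + 143 = 136*(-54) + 143 = -7344 + 143 = -7201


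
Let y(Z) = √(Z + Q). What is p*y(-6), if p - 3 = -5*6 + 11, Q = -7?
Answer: -16*I*√13 ≈ -57.689*I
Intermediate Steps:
p = -16 (p = 3 + (-5*6 + 11) = 3 + (-30 + 11) = 3 - 19 = -16)
y(Z) = √(-7 + Z) (y(Z) = √(Z - 7) = √(-7 + Z))
p*y(-6) = -16*√(-7 - 6) = -16*I*√13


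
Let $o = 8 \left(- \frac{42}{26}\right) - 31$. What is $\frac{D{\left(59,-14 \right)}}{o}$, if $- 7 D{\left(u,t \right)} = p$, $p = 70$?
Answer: $\frac{130}{571} \approx 0.22767$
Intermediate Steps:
$D{\left(u,t \right)} = -10$ ($D{\left(u,t \right)} = \left(- \frac{1}{7}\right) 70 = -10$)
$o = - \frac{571}{13}$ ($o = 8 \left(\left(-42\right) \frac{1}{26}\right) - 31 = 8 \left(- \frac{21}{13}\right) - 31 = - \frac{168}{13} - 31 = - \frac{571}{13} \approx -43.923$)
$\frac{D{\left(59,-14 \right)}}{o} = - \frac{10}{- \frac{571}{13}} = \left(-10\right) \left(- \frac{13}{571}\right) = \frac{130}{571}$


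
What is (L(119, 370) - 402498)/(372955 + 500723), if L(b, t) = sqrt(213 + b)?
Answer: -67083/145613 + sqrt(83)/436839 ≈ -0.46067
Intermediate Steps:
(L(119, 370) - 402498)/(372955 + 500723) = (sqrt(213 + 119) - 402498)/(372955 + 500723) = (sqrt(332) - 402498)/873678 = (2*sqrt(83) - 402498)*(1/873678) = (-402498 + 2*sqrt(83))*(1/873678) = -67083/145613 + sqrt(83)/436839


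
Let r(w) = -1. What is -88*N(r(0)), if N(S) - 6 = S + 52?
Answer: -5016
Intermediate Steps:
N(S) = 58 + S (N(S) = 6 + (S + 52) = 6 + (52 + S) = 58 + S)
-88*N(r(0)) = -88*(58 - 1) = -88*57 = -5016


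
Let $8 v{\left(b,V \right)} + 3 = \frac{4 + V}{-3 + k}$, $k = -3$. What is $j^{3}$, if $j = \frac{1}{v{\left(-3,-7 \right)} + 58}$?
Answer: $\frac{4096}{786330467} \approx 5.209 \cdot 10^{-6}$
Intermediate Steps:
$v{\left(b,V \right)} = - \frac{11}{24} - \frac{V}{48}$ ($v{\left(b,V \right)} = - \frac{3}{8} + \frac{\left(4 + V\right) \frac{1}{-3 - 3}}{8} = - \frac{3}{8} + \frac{\left(4 + V\right) \frac{1}{-6}}{8} = - \frac{3}{8} + \frac{\left(4 + V\right) \left(- \frac{1}{6}\right)}{8} = - \frac{3}{8} + \frac{- \frac{2}{3} - \frac{V}{6}}{8} = - \frac{3}{8} - \left(\frac{1}{12} + \frac{V}{48}\right) = - \frac{11}{24} - \frac{V}{48}$)
$j = \frac{16}{923}$ ($j = \frac{1}{\left(- \frac{11}{24} - - \frac{7}{48}\right) + 58} = \frac{1}{\left(- \frac{11}{24} + \frac{7}{48}\right) + 58} = \frac{1}{- \frac{5}{16} + 58} = \frac{1}{\frac{923}{16}} = \frac{16}{923} \approx 0.017335$)
$j^{3} = \left(\frac{16}{923}\right)^{3} = \frac{4096}{786330467}$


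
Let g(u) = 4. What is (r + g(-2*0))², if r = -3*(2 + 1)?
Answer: 25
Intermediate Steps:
r = -9 (r = -3*3 = -9)
(r + g(-2*0))² = (-9 + 4)² = (-5)² = 25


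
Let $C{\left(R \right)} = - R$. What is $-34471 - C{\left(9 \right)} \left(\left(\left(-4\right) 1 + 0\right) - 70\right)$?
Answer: $-35137$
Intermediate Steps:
$-34471 - C{\left(9 \right)} \left(\left(\left(-4\right) 1 + 0\right) - 70\right) = -34471 - \left(-1\right) 9 \left(\left(\left(-4\right) 1 + 0\right) - 70\right) = -34471 - - 9 \left(\left(-4 + 0\right) - 70\right) = -34471 - - 9 \left(-4 - 70\right) = -34471 - \left(-9\right) \left(-74\right) = -34471 - 666 = -35137$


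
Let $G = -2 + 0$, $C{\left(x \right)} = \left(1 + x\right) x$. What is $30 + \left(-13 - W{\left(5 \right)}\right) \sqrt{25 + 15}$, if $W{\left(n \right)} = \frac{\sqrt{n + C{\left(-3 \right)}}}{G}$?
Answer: $30 + \sqrt{10} \left(-26 + \sqrt{11}\right) \approx -41.731$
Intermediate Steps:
$C{\left(x \right)} = x \left(1 + x\right)$
$G = -2$
$W{\left(n \right)} = - \frac{\sqrt{6 + n}}{2}$ ($W{\left(n \right)} = \frac{\sqrt{n - 3 \left(1 - 3\right)}}{-2} = \sqrt{n - -6} \left(- \frac{1}{2}\right) = \sqrt{n + 6} \left(- \frac{1}{2}\right) = \sqrt{6 + n} \left(- \frac{1}{2}\right) = - \frac{\sqrt{6 + n}}{2}$)
$30 + \left(-13 - W{\left(5 \right)}\right) \sqrt{25 + 15} = 30 + \left(-13 - - \frac{\sqrt{6 + 5}}{2}\right) \sqrt{25 + 15} = 30 + \left(-13 - - \frac{\sqrt{11}}{2}\right) \sqrt{40} = 30 + \left(-13 + \frac{\sqrt{11}}{2}\right) 2 \sqrt{10} = 30 + 2 \sqrt{10} \left(-13 + \frac{\sqrt{11}}{2}\right)$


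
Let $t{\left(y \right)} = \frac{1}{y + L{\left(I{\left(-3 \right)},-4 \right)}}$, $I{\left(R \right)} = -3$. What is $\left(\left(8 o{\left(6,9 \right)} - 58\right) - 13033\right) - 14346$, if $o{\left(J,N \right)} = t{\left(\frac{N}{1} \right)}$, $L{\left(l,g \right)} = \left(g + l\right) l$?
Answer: $- \frac{411551}{15} \approx -27437.0$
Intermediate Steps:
$L{\left(l,g \right)} = l \left(g + l\right)$
$t{\left(y \right)} = \frac{1}{21 + y}$ ($t{\left(y \right)} = \frac{1}{y - 3 \left(-4 - 3\right)} = \frac{1}{y - -21} = \frac{1}{y + 21} = \frac{1}{21 + y}$)
$o{\left(J,N \right)} = \frac{1}{21 + N}$ ($o{\left(J,N \right)} = \frac{1}{21 + \frac{N}{1}} = \frac{1}{21 + N 1} = \frac{1}{21 + N}$)
$\left(\left(8 o{\left(6,9 \right)} - 58\right) - 13033\right) - 14346 = \left(\left(\frac{8}{21 + 9} - 58\right) - 13033\right) - 14346 = \left(\left(\frac{8}{30} - 58\right) - 13033\right) - 14346 = \left(\left(8 \cdot \frac{1}{30} - 58\right) - 13033\right) - 14346 = \left(\left(\frac{4}{15} - 58\right) - 13033\right) - 14346 = \left(- \frac{866}{15} - 13033\right) - 14346 = - \frac{196361}{15} - 14346 = - \frac{411551}{15}$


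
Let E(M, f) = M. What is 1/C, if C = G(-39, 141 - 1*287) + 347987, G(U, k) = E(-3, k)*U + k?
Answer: 1/347958 ≈ 2.8739e-6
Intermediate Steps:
G(U, k) = k - 3*U (G(U, k) = -3*U + k = k - 3*U)
C = 347958 (C = ((141 - 1*287) - 3*(-39)) + 347987 = ((141 - 287) + 117) + 347987 = (-146 + 117) + 347987 = -29 + 347987 = 347958)
1/C = 1/347958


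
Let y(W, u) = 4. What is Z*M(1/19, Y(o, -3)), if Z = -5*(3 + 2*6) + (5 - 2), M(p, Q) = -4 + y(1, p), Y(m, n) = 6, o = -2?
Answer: 0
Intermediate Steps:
M(p, Q) = 0 (M(p, Q) = -4 + 4 = 0)
Z = -72 (Z = -5*(3 + 12) + 3 = -5*15 + 3 = -75 + 3 = -72)
Z*M(1/19, Y(o, -3)) = -72*0 = 0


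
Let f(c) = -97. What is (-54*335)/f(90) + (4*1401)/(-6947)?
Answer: 125127642/673859 ≈ 185.69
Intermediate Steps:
(-54*335)/f(90) + (4*1401)/(-6947) = -54*335/(-97) + (4*1401)/(-6947) = -18090*(-1/97) + 5604*(-1/6947) = 18090/97 - 5604/6947 = 125127642/673859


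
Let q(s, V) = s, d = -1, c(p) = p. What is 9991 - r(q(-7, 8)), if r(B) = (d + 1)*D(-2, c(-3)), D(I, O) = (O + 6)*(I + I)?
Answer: 9991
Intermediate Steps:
D(I, O) = 2*I*(6 + O) (D(I, O) = (6 + O)*(2*I) = 2*I*(6 + O))
r(B) = 0 (r(B) = (-1 + 1)*(2*(-2)*(6 - 3)) = 0*(2*(-2)*3) = 0*(-12) = 0)
9991 - r(q(-7, 8)) = 9991 - 1*0 = 9991 + 0 = 9991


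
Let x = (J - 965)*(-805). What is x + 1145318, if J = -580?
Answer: 2389043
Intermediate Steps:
x = 1243725 (x = (-580 - 965)*(-805) = -1545*(-805) = 1243725)
x + 1145318 = 1243725 + 1145318 = 2389043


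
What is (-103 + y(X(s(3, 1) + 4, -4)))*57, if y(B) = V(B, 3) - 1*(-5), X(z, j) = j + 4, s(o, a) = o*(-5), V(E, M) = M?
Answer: -5415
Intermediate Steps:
s(o, a) = -5*o
X(z, j) = 4 + j
y(B) = 8 (y(B) = 3 - 1*(-5) = 3 + 5 = 8)
(-103 + y(X(s(3, 1) + 4, -4)))*57 = (-103 + 8)*57 = -95*57 = -5415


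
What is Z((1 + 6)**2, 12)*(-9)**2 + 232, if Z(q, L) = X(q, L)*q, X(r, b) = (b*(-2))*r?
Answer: -4667312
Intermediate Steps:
X(r, b) = -2*b*r (X(r, b) = (-2*b)*r = -2*b*r)
Z(q, L) = -2*L*q**2 (Z(q, L) = (-2*L*q)*q = -2*L*q**2)
Z((1 + 6)**2, 12)*(-9)**2 + 232 = -2*12*((1 + 6)**2)**2*(-9)**2 + 232 = -2*12*(7**2)**2*81 + 232 = -2*12*49**2*81 + 232 = -2*12*2401*81 + 232 = -57624*81 + 232 = -4667544 + 232 = -4667312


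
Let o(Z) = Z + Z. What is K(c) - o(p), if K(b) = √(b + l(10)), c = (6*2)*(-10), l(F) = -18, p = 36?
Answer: -72 + I*√138 ≈ -72.0 + 11.747*I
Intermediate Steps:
o(Z) = 2*Z
c = -120 (c = 12*(-10) = -120)
K(b) = √(-18 + b) (K(b) = √(b - 18) = √(-18 + b))
K(c) - o(p) = √(-18 - 120) - 2*36 = √(-138) - 1*72 = I*√138 - 72 = -72 + I*√138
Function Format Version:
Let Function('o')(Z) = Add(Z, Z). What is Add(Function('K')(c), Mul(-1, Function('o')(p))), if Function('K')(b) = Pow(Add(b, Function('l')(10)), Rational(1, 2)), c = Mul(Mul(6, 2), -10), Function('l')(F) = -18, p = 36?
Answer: Add(-72, Mul(I, Pow(138, Rational(1, 2)))) ≈ Add(-72.000, Mul(11.747, I))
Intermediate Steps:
Function('o')(Z) = Mul(2, Z)
c = -120 (c = Mul(12, -10) = -120)
Function('K')(b) = Pow(Add(-18, b), Rational(1, 2)) (Function('K')(b) = Pow(Add(b, -18), Rational(1, 2)) = Pow(Add(-18, b), Rational(1, 2)))
Add(Function('K')(c), Mul(-1, Function('o')(p))) = Add(Pow(Add(-18, -120), Rational(1, 2)), Mul(-1, Mul(2, 36))) = Add(Pow(-138, Rational(1, 2)), Mul(-1, 72)) = Add(Mul(I, Pow(138, Rational(1, 2))), -72) = Add(-72, Mul(I, Pow(138, Rational(1, 2))))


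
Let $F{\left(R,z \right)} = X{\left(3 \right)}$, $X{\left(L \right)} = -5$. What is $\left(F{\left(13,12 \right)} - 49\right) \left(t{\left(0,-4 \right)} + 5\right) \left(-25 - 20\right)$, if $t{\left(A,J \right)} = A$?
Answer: $12150$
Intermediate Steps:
$F{\left(R,z \right)} = -5$
$\left(F{\left(13,12 \right)} - 49\right) \left(t{\left(0,-4 \right)} + 5\right) \left(-25 - 20\right) = \left(-5 - 49\right) \left(0 + 5\right) \left(-25 - 20\right) = - 54 \cdot 5 \left(-45\right) = \left(-54\right) \left(-225\right) = 12150$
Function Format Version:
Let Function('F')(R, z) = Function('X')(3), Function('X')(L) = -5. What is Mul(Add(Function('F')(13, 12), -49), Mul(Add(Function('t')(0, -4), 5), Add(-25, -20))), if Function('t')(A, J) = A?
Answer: 12150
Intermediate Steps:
Function('F')(R, z) = -5
Mul(Add(Function('F')(13, 12), -49), Mul(Add(Function('t')(0, -4), 5), Add(-25, -20))) = Mul(Add(-5, -49), Mul(Add(0, 5), Add(-25, -20))) = Mul(-54, Mul(5, -45)) = Mul(-54, -225) = 12150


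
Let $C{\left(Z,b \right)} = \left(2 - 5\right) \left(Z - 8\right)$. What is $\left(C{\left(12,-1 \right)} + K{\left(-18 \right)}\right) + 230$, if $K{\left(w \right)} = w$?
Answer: $200$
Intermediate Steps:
$C{\left(Z,b \right)} = 24 - 3 Z$ ($C{\left(Z,b \right)} = - 3 \left(-8 + Z\right) = 24 - 3 Z$)
$\left(C{\left(12,-1 \right)} + K{\left(-18 \right)}\right) + 230 = \left(\left(24 - 36\right) - 18\right) + 230 = \left(-12 - 18\right) + 230 = -30 + 230 = 200$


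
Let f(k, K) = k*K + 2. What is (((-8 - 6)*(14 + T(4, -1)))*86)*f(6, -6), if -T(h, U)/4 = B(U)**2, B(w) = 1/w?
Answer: 409360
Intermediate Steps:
T(h, U) = -4/U**2
f(k, K) = 2 + K*k (f(k, K) = K*k + 2 = 2 + K*k)
(((-8 - 6)*(14 + T(4, -1)))*86)*f(6, -6) = (((-8 - 6)*(14 - 4/(-1)**2))*86)*(2 - 6*6) = (-14*(14 - 4*1)*86)*(2 - 36) = (-14*(14 - 4)*86)*(-34) = (-14*10*86)*(-34) = -140*86*(-34) = -12040*(-34) = 409360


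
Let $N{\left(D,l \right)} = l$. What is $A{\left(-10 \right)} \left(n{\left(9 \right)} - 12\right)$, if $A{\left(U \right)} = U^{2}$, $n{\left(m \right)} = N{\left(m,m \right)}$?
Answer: $-300$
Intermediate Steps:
$n{\left(m \right)} = m$
$A{\left(-10 \right)} \left(n{\left(9 \right)} - 12\right) = \left(-10\right)^{2} \left(9 - 12\right) = 100 \left(-3\right) = -300$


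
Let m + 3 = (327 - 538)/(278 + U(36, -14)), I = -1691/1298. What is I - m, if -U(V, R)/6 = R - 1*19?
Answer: 661253/308924 ≈ 2.1405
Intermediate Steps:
U(V, R) = 114 - 6*R (U(V, R) = -6*(R - 1*19) = -6*(R - 19) = -6*(-19 + R) = 114 - 6*R)
I = -1691/1298 (I = -1691*1/1298 = -1691/1298 ≈ -1.3028)
m = -1639/476 (m = -3 + (327 - 538)/(278 + (114 - 6*(-14))) = -3 - 211/(278 + (114 + 84)) = -3 - 211/(278 + 198) = -3 - 211/476 = -1639/476 ≈ -3.4433)
I - m = -1691/1298 - 1*(-1639/476) = -1691/1298 + 1639/476 = 661253/308924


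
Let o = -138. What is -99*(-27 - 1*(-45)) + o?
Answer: -1920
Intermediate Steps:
-99*(-27 - 1*(-45)) + o = -99*(-27 - 1*(-45)) - 138 = -99*(-27 + 45) - 138 = -99*18 - 138 = -1782 - 138 = -1920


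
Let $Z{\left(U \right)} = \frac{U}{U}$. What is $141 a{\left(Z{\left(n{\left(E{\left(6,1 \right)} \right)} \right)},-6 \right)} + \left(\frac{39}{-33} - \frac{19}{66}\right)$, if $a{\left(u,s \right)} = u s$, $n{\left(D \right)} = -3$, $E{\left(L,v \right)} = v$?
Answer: $- \frac{55933}{66} \approx -847.47$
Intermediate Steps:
$Z{\left(U \right)} = 1$
$a{\left(u,s \right)} = s u$
$141 a{\left(Z{\left(n{\left(E{\left(6,1 \right)} \right)} \right)},-6 \right)} + \left(\frac{39}{-33} - \frac{19}{66}\right) = 141 \left(\left(-6\right) 1\right) + \left(\frac{39}{-33} - \frac{19}{66}\right) = 141 \left(-6\right) + \left(39 \left(- \frac{1}{33}\right) - \frac{19}{66}\right) = -846 - \frac{97}{66} = - \frac{55933}{66}$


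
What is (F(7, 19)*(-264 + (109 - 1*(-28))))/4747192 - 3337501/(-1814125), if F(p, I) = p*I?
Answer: 15813115661817/8611999687000 ≈ 1.8362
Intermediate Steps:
F(p, I) = I*p
(F(7, 19)*(-264 + (109 - 1*(-28))))/4747192 - 3337501/(-1814125) = ((19*7)*(-264 + (109 - 1*(-28))))/4747192 - 3337501/(-1814125) = (133*(-264 + (109 + 28)))*(1/4747192) - 3337501*(-1/1814125) = (133*(-264 + 137))*(1/4747192) + 3337501/1814125 = (133*(-127))*(1/4747192) + 3337501/1814125 = -16891*1/4747192 + 3337501/1814125 = -16891/4747192 + 3337501/1814125 = 15813115661817/8611999687000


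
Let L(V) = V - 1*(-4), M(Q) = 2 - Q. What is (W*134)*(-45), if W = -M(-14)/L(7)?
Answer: 96480/11 ≈ 8770.9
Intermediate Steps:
L(V) = 4 + V (L(V) = V + 4 = 4 + V)
W = -16/11 (W = -(2 - 1*(-14))/(4 + 7) = -(2 + 14)/11 = -16/11 ≈ -1.4545)
(W*134)*(-45) = -16/11*134*(-45) = -2144/11*(-45) = 96480/11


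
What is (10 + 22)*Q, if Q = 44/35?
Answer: 1408/35 ≈ 40.229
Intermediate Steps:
Q = 44/35 (Q = 44*(1/35) = 44/35 ≈ 1.2571)
(10 + 22)*Q = (10 + 22)*(44/35) = 32*(44/35) = 1408/35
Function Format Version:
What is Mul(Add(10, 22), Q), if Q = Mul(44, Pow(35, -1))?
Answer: Rational(1408, 35) ≈ 40.229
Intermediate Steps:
Q = Rational(44, 35) (Q = Mul(44, Rational(1, 35)) = Rational(44, 35) ≈ 1.2571)
Mul(Add(10, 22), Q) = Mul(Add(10, 22), Rational(44, 35)) = Mul(32, Rational(44, 35)) = Rational(1408, 35)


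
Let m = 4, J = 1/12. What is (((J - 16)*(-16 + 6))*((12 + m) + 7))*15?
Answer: 109825/2 ≈ 54913.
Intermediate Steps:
J = 1/12 ≈ 0.083333
(((J - 16)*(-16 + 6))*((12 + m) + 7))*15 = (((1/12 - 16)*(-16 + 6))*((12 + 4) + 7))*15 = ((-191/12*(-10))*(16 + 7))*15 = ((955/6)*23)*15 = (21965/6)*15 = 109825/2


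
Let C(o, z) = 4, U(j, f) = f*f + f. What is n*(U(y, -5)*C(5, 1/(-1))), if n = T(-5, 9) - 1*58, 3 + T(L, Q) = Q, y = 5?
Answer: -4160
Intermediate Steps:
U(j, f) = f + f² (U(j, f) = f² + f = f + f²)
T(L, Q) = -3 + Q
n = -52 (n = (-3 + 9) - 1*58 = 6 - 58 = -52)
n*(U(y, -5)*C(5, 1/(-1))) = -52*(-5*(1 - 5))*4 = -52*(-5*(-4))*4 = -1040*4 = -52*80 = -4160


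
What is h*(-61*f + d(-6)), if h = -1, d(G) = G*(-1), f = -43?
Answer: -2629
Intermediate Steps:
d(G) = -G
h*(-61*f + d(-6)) = -(-61*(-43) - 1*(-6)) = -(2623 + 6) = -1*2629 = -2629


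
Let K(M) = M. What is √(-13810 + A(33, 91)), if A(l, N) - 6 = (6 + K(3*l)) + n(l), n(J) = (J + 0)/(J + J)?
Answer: I*√54794/2 ≈ 117.04*I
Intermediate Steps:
n(J) = ½ (n(J) = J/((2*J)) = J*(1/(2*J)) = ½)
A(l, N) = 25/2 + 3*l (A(l, N) = 6 + ((6 + 3*l) + ½) = 6 + (13/2 + 3*l) = 25/2 + 3*l)
√(-13810 + A(33, 91)) = √(-13810 + (25/2 + 3*33)) = √(-13810 + (25/2 + 99)) = √(-13810 + 223/2) = √(-27397/2) = I*√54794/2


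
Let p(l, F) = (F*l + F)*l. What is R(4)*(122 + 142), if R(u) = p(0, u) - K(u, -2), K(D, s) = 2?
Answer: -528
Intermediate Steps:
p(l, F) = l*(F + F*l) (p(l, F) = (F + F*l)*l = l*(F + F*l))
R(u) = -2 (R(u) = u*0*(1 + 0) - 1*2 = u*0*1 - 2 = 0 - 2 = -2)
R(4)*(122 + 142) = -2*(122 + 142) = -2*264 = -528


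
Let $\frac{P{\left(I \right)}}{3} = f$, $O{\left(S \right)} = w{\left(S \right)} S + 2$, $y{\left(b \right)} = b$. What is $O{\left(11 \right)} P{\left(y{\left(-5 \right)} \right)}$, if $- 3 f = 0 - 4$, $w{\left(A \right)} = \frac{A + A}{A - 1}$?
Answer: $\frac{524}{5} \approx 104.8$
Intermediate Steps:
$w{\left(A \right)} = \frac{2 A}{-1 + A}$
$f = \frac{4}{3}$ ($f = - \frac{0 - 4}{3} = \left(- \frac{1}{3}\right) \left(-4\right) = \frac{4}{3} \approx 1.3333$)
$O{\left(S \right)} = 2 + \frac{2 S^{2}}{-1 + S}$ ($O{\left(S \right)} = \frac{2 S}{-1 + S} S + 2 = \frac{2 S^{2}}{-1 + S} + 2 = 2 + \frac{2 S^{2}}{-1 + S}$)
$P{\left(I \right)} = 4$ ($P{\left(I \right)} = 3 \cdot \frac{4}{3} = 4$)
$O{\left(11 \right)} P{\left(y{\left(-5 \right)} \right)} = \frac{2 \left(-1 + 11 + 11^{2}\right)}{-1 + 11} \cdot 4 = \frac{2 \left(-1 + 11 + 121\right)}{10} \cdot 4 = 2 \cdot \frac{1}{10} \cdot 131 \cdot 4 = \frac{131}{5} \cdot 4 = \frac{524}{5}$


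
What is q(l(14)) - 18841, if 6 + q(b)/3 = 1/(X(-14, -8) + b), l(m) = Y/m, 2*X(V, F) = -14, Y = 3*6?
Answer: -754381/40 ≈ -18860.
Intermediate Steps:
Y = 18
X(V, F) = -7 (X(V, F) = (½)*(-14) = -7)
l(m) = 18/m
q(b) = -18 + 3/(-7 + b)
q(l(14)) - 18841 = 3*(43 - 108/14)/(-7 + 18/14) - 18841 = 3*(43 - 108/14)/(-7 + 18*(1/14)) - 18841 = 3*(43 - 6*9/7)/(-7 + 9/7) - 18841 = 3*(43 - 54/7)/(-40/7) - 18841 = 3*(-7/40)*(247/7) - 18841 = -741/40 - 18841 = -754381/40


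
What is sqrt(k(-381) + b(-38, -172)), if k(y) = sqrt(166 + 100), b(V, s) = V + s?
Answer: sqrt(-210 + sqrt(266)) ≈ 13.917*I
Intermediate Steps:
k(y) = sqrt(266)
sqrt(k(-381) + b(-38, -172)) = sqrt(sqrt(266) + (-38 - 172)) = sqrt(sqrt(266) - 210) = sqrt(-210 + sqrt(266))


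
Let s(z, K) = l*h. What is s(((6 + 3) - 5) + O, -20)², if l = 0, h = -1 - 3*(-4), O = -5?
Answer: 0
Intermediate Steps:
h = 11 (h = -1 + 12 = 11)
s(z, K) = 0 (s(z, K) = 0*11 = 0)
s(((6 + 3) - 5) + O, -20)² = 0² = 0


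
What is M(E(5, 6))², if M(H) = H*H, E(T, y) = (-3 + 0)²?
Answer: 6561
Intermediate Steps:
E(T, y) = 9 (E(T, y) = (-3)² = 9)
M(H) = H²
M(E(5, 6))² = (9²)² = 81² = 6561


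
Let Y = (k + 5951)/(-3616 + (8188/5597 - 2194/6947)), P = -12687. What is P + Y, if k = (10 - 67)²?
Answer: -891783208129981/70277003963 ≈ -12690.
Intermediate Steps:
k = 3249 (k = (-57)² = 3249)
Y = -178858851400/70277003963 (Y = (3249 + 5951)/(-3616 + (8188/5597 - 2194/6947)) = 9200/(-3616 + (8188*(1/5597) - 2194*1/6947)) = 9200/(-3616 + (8188/5597 - 2194/6947)) = 9200/(-3616 + 44602218/38882359) = 9200/(-140554007926/38882359) = 9200*(-38882359/140554007926) = -178858851400/70277003963 ≈ -2.5451)
P + Y = -12687 - 178858851400/70277003963 = -891783208129981/70277003963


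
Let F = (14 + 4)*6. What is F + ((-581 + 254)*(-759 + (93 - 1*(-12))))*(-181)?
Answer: -38708190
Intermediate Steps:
F = 108 (F = 18*6 = 108)
F + ((-581 + 254)*(-759 + (93 - 1*(-12))))*(-181) = 108 + ((-581 + 254)*(-759 + (93 - 1*(-12))))*(-181) = 108 - 327*(-759 + (93 + 12))*(-181) = 108 - 327*(-759 + 105)*(-181) = 108 - 327*(-654)*(-181) = 108 + 213858*(-181) = 108 - 38708298 = -38708190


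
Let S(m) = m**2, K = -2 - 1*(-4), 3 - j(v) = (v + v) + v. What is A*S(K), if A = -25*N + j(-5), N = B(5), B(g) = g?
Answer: -428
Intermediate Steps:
N = 5
j(v) = 3 - 3*v (j(v) = 3 - ((v + v) + v) = 3 - (2*v + v) = 3 - 3*v)
K = 2 (K = -2 + 4 = 2)
A = -107 (A = -25*5 + (3 - 3*(-5)) = -125 + (3 + 15) = -125 + 18 = -107)
A*S(K) = -107*2**2 = -107*4 = -428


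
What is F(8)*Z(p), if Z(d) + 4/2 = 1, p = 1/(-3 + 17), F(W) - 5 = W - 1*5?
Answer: -8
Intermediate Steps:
F(W) = W (F(W) = 5 + (W - 1*5) = 5 + (W - 5) = 5 + (-5 + W) = W)
p = 1/14 ≈ 0.071429
Z(d) = -1 (Z(d) = -2 + 1 = -1)
F(8)*Z(p) = 8*(-1) = -8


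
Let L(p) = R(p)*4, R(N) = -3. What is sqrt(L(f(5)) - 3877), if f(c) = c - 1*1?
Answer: I*sqrt(3889) ≈ 62.362*I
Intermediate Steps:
f(c) = -1 + c (f(c) = c - 1 = -1 + c)
L(p) = -12 (L(p) = -3*4 = -12)
sqrt(L(f(5)) - 3877) = sqrt(-12 - 3877) = sqrt(-3889) = I*sqrt(3889)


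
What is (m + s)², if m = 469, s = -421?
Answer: 2304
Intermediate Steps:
(m + s)² = (469 - 421)² = 48² = 2304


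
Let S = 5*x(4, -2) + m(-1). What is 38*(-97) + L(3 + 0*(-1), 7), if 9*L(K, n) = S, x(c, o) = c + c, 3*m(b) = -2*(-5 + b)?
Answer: -33130/9 ≈ -3681.1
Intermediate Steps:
m(b) = 10/3 - 2*b/3 (m(b) = (-2*(-5 + b))/3 = (10 - 2*b)/3 = 10/3 - 2*b/3)
x(c, o) = 2*c
S = 44 (S = 5*(2*4) + (10/3 - ⅔*(-1)) = 5*8 + (10/3 + ⅔) = 40 + 4 = 44)
L(K, n) = 44/9 (L(K, n) = (⅑)*44 = 44/9)
38*(-97) + L(3 + 0*(-1), 7) = 38*(-97) + 44/9 = -3686 + 44/9 = -33130/9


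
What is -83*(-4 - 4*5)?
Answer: 1992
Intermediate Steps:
-83*(-4 - 4*5) = -83*(-4 - 20) = -83*(-24) = 1992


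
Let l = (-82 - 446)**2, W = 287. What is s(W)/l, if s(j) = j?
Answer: 287/278784 ≈ 0.0010295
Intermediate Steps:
l = 278784 (l = (-528)**2 = 278784)
s(W)/l = 287/278784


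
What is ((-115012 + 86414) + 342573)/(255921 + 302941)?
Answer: 313975/558862 ≈ 0.56181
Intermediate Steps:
((-115012 + 86414) + 342573)/(255921 + 302941) = (-28598 + 342573)/558862 = 313975*(1/558862) = 313975/558862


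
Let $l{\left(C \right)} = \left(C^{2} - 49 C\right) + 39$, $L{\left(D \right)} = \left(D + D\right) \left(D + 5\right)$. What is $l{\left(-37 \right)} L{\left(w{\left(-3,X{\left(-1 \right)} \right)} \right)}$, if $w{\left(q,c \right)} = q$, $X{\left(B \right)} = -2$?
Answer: $-38652$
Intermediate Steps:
$L{\left(D \right)} = 2 D \left(5 + D\right)$
$l{\left(C \right)} = 39 + C^{2} - 49 C$
$l{\left(-37 \right)} L{\left(w{\left(-3,X{\left(-1 \right)} \right)} \right)} = \left(39 + \left(-37\right)^{2} - -1813\right) 2 \left(-3\right) \left(5 - 3\right) = \left(39 + 1369 + 1813\right) 2 \left(-3\right) 2 = 3221 \left(-12\right) = -38652$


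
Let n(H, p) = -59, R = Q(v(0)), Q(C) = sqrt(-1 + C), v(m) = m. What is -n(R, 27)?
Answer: 59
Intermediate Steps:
R = I (R = sqrt(-1 + 0) = sqrt(-1) = I ≈ 1.0*I)
-n(R, 27) = -1*(-59) = 59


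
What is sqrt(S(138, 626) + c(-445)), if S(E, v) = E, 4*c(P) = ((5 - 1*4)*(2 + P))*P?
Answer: sqrt(197687)/2 ≈ 222.31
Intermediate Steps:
c(P) = P*(2 + P)/4 (c(P) = (((5 - 1*4)*(2 + P))*P)/4 = (((5 - 4)*(2 + P))*P)/4 = ((1*(2 + P))*P)/4 = ((2 + P)*P)/4 = (P*(2 + P))/4 = P*(2 + P)/4)
sqrt(S(138, 626) + c(-445)) = sqrt(138 + (1/4)*(-445)*(2 - 445)) = sqrt(138 + (1/4)*(-445)*(-443)) = sqrt(138 + 197135/4) = sqrt(197687/4) = sqrt(197687)/2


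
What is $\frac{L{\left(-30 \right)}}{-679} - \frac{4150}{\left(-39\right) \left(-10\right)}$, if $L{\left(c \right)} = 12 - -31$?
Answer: $- \frac{283462}{26481} \approx -10.704$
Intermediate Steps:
$L{\left(c \right)} = 43$ ($L{\left(c \right)} = 12 + 31 = 43$)
$\frac{L{\left(-30 \right)}}{-679} - \frac{4150}{\left(-39\right) \left(-10\right)} = \frac{43}{-679} - \frac{4150}{\left(-39\right) \left(-10\right)} = 43 \left(- \frac{1}{679}\right) - \frac{4150}{390} = - \frac{43}{679} - \frac{415}{39} = - \frac{283462}{26481}$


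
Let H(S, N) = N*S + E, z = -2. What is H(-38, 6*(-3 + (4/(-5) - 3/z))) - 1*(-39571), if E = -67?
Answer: 200142/5 ≈ 40028.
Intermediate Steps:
H(S, N) = -67 + N*S (H(S, N) = N*S - 67 = -67 + N*S)
H(-38, 6*(-3 + (4/(-5) - 3/z))) - 1*(-39571) = (-67 + (6*(-3 + (4/(-5) - 3/(-2))))*(-38)) - 1*(-39571) = (-67 + (6*(-3 + (4*(-⅕) - 3*(-½))))*(-38)) + 39571 = (-67 + (6*(-3 + (-⅘ + 3/2)))*(-38)) + 39571 = (-67 + (6*(-3 + 7/10))*(-38)) + 39571 = (-67 + (6*(-23/10))*(-38)) + 39571 = (-67 - 69/5*(-38)) + 39571 = (-67 + 2622/5) + 39571 = 2287/5 + 39571 = 200142/5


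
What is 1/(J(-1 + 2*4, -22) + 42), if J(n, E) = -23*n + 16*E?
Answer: -1/471 ≈ -0.0021231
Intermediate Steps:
1/(J(-1 + 2*4, -22) + 42) = 1/((-23*(-1 + 2*4) + 16*(-22)) + 42) = 1/((-23*(-1 + 8) - 352) + 42) = 1/((-23*7 - 352) + 42) = 1/((-161 - 352) + 42) = 1/(-513 + 42) = 1/(-471) = -1/471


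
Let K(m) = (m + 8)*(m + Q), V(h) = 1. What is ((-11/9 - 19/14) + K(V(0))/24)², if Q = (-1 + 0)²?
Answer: 212521/63504 ≈ 3.3466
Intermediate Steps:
Q = 1 (Q = (-1)² = 1)
K(m) = (1 + m)*(8 + m) (K(m) = (m + 8)*(m + 1) = (8 + m)*(1 + m) = (1 + m)*(8 + m))
((-11/9 - 19/14) + K(V(0))/24)² = ((-11/9 - 19/14) + (8 + 1² + 9*1)/24)² = ((-11*⅑ - 19*1/14) + (8 + 1 + 9)*(1/24))² = ((-11/9 - 19/14) + 18*(1/24))² = (-325/126 + ¾)² = (-461/252)² = 212521/63504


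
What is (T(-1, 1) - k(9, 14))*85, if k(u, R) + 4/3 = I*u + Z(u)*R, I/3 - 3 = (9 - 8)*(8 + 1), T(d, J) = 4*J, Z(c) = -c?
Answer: -49130/3 ≈ -16377.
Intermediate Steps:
I = 36 (I = 9 + 3*((9 - 8)*(8 + 1)) = 9 + 3*(1*9) = 9 + 3*9 = 9 + 27 = 36)
k(u, R) = -4/3 + 36*u - R*u (k(u, R) = -4/3 + (36*u + (-u)*R) = -4/3 + (36*u - R*u) = -4/3 + 36*u - R*u)
(T(-1, 1) - k(9, 14))*85 = (4*1 - (-4/3 + 36*9 - 1*14*9))*85 = (4 - (-4/3 + 324 - 126))*85 = (4 - 1*590/3)*85 = (4 - 590/3)*85 = -578/3*85 = -49130/3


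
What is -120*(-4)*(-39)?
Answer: -18720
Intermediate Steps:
-120*(-4)*(-39) = -20*(-24)*(-39) = 480*(-39) = -18720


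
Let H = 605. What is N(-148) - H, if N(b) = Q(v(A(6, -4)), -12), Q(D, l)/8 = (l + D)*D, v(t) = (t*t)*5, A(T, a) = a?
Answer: 42915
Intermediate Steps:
v(t) = 5*t² (v(t) = t²*5 = 5*t²)
Q(D, l) = 8*D*(D + l) (Q(D, l) = 8*((l + D)*D) = 8*((D + l)*D) = 8*(D*(D + l)) = 8*D*(D + l))
N(b) = 43520 (N(b) = 8*(5*(-4)²)*(5*(-4)² - 12) = 8*(5*16)*(5*16 - 12) = 8*80*(80 - 12) = 8*80*68 = 43520)
N(-148) - H = 43520 - 1*605 = 43520 - 605 = 42915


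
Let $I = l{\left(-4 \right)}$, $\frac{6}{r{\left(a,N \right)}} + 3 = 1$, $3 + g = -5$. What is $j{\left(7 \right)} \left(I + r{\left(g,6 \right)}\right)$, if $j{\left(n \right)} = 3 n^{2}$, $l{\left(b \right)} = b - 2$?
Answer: $-1323$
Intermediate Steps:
$g = -8$ ($g = -3 - 5 = -8$)
$r{\left(a,N \right)} = -3$ ($r{\left(a,N \right)} = \frac{6}{-3 + 1} = \frac{6}{-2} = 6 \left(- \frac{1}{2}\right) = -3$)
$l{\left(b \right)} = -2 + b$
$I = -6$ ($I = -2 - 4 = -6$)
$j{\left(7 \right)} \left(I + r{\left(g,6 \right)}\right) = 3 \cdot 7^{2} \left(-6 - 3\right) = 3 \cdot 49 \left(-9\right) = 147 \left(-9\right) = -1323$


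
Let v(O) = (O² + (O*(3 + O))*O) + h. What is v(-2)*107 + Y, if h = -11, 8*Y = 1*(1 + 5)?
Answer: -1281/4 ≈ -320.25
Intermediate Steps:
Y = ¾ (Y = (1*(1 + 5))/8 = (1*6)/8 = (⅛)*6 = ¾ ≈ 0.75000)
v(O) = -11 + O² + O²*(3 + O) (v(O) = (O² + (O*(3 + O))*O) - 11 = (O² + O²*(3 + O)) - 11 = -11 + O² + O²*(3 + O))
v(-2)*107 + Y = (-11 + (-2)³ + 4*(-2)²)*107 + ¾ = (-11 - 8 + 4*4)*107 + ¾ = (-11 - 8 + 16)*107 + ¾ = -3*107 + ¾ = -321 + ¾ = -1281/4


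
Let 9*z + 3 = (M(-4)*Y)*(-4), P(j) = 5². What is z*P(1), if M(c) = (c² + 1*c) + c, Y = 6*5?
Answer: -2675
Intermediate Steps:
P(j) = 25
Y = 30
M(c) = c² + 2*c (M(c) = (c² + c) + c = (c + c²) + c = c² + 2*c)
z = -107 (z = -⅓ + ((-4*(2 - 4)*30)*(-4))/9 = -⅓ + ((-4*(-2)*30)*(-4))/9 = -⅓ + ((8*30)*(-4))/9 = -⅓ + (240*(-4))/9 = -⅓ + (⅑)*(-960) = -⅓ - 320/3 = -107)
z*P(1) = -107*25 = -2675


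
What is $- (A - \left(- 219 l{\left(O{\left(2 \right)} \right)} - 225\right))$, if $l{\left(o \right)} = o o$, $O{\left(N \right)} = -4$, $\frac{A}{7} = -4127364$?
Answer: $28887819$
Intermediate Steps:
$A = -28891548$ ($A = 7 \left(-4127364\right) = -28891548$)
$l{\left(o \right)} = o^{2}$
$- (A - \left(- 219 l{\left(O{\left(2 \right)} \right)} - 225\right)) = - (-28891548 - \left(- 219 \left(-4\right)^{2} - 225\right)) = - (-28891548 - \left(\left(-219\right) 16 - 225\right)) = - (-28891548 - \left(-3504 - 225\right)) = - (-28891548 - -3729) = - (-28891548 + 3729) = \left(-1\right) \left(-28887819\right) = 28887819$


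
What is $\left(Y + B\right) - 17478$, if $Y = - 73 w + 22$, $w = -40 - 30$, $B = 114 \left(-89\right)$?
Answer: $-22492$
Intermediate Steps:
$B = -10146$
$w = -70$ ($w = -40 - 30 = -70$)
$Y = 5132$ ($Y = \left(-73\right) \left(-70\right) + 22 = 5110 + 22 = 5132$)
$\left(Y + B\right) - 17478 = \left(5132 - 10146\right) - 17478 = -5014 - 17478 = -22492$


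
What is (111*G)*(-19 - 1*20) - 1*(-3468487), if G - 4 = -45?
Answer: 3645976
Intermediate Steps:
G = -41 (G = 4 - 45 = -41)
(111*G)*(-19 - 1*20) - 1*(-3468487) = (111*(-41))*(-19 - 1*20) - 1*(-3468487) = -4551*(-19 - 20) + 3468487 = -4551*(-39) + 3468487 = 177489 + 3468487 = 3645976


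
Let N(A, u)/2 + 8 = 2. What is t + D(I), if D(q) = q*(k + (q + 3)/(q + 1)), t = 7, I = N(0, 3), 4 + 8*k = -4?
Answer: 101/11 ≈ 9.1818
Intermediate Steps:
N(A, u) = -12 (N(A, u) = -16 + 2*2 = -16 + 4 = -12)
k = -1 (k = -1/2 + (1/8)*(-4) = -1/2 - 1/2 = -1)
I = -12
D(q) = q*(-1 + (3 + q)/(1 + q)) (D(q) = q*(-1 + (q + 3)/(q + 1)) = q*(-1 + (3 + q)/(1 + q)))
t + D(I) = 7 + 2*(-12)/(1 - 12) = 7 + 2*(-12)/(-11) = 7 + 2*(-12)*(-1/11) = 7 + 24/11 = 101/11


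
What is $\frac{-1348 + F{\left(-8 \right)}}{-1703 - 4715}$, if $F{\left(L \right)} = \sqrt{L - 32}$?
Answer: $\frac{674}{3209} - \frac{i \sqrt{10}}{3209} \approx 0.21003 - 0.00098544 i$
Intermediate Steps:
$F{\left(L \right)} = \sqrt{-32 + L}$
$\frac{-1348 + F{\left(-8 \right)}}{-1703 - 4715} = \frac{-1348 + \sqrt{-32 - 8}}{-1703 - 4715} = \frac{-1348 + \sqrt{-40}}{-6418} = \left(-1348 + 2 i \sqrt{10}\right) \left(- \frac{1}{6418}\right) = \frac{674}{3209} - \frac{i \sqrt{10}}{3209}$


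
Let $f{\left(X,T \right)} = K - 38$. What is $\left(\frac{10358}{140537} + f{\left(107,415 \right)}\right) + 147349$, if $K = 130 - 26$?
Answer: $\frac{20717272213}{140537} \approx 1.4742 \cdot 10^{5}$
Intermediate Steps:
$K = 104$ ($K = 130 - 26 = 104$)
$f{\left(X,T \right)} = 66$ ($f{\left(X,T \right)} = 104 - 38 = 66$)
$\left(\frac{10358}{140537} + f{\left(107,415 \right)}\right) + 147349 = \left(\frac{10358}{140537} + 66\right) + 147349 = \frac{9285800}{140537} + 147349 = \frac{20717272213}{140537}$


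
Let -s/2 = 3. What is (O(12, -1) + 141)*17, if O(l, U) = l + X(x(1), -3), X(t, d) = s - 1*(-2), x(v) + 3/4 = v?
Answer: 2533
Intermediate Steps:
s = -6 (s = -2*3 = -6)
x(v) = -¾ + v
X(t, d) = -4 (X(t, d) = -6 - 1*(-2) = -6 + 2 = -4)
O(l, U) = -4 + l (O(l, U) = l - 4 = -4 + l)
(O(12, -1) + 141)*17 = ((-4 + 12) + 141)*17 = (8 + 141)*17 = 149*17 = 2533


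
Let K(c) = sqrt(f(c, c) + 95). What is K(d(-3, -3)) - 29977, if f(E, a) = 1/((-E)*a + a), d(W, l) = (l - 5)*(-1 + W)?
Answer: -29977 + 3*sqrt(649202)/248 ≈ -29967.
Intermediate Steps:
d(W, l) = (-1 + W)*(-5 + l) (d(W, l) = (-5 + l)*(-1 + W) = (-1 + W)*(-5 + l))
f(E, a) = 1/(a - E*a) (f(E, a) = 1/(-E*a + a) = 1/(a - E*a))
K(c) = sqrt(95 - 1/(c*(-1 + c))) (K(c) = sqrt(-1/(c*(-1 + c)) + 95) = sqrt(95 - 1/(c*(-1 + c))))
K(d(-3, -3)) - 29977 = sqrt((-1 + 95*(5 - 1*(-3) - 5*(-3) - 3*(-3))*(-1 + (5 - 1*(-3) - 5*(-3) - 3*(-3))))/((5 - 1*(-3) - 5*(-3) - 3*(-3))*(-1 + (5 - 1*(-3) - 5*(-3) - 3*(-3))))) - 29977 = sqrt((-1 + 95*(5 + 3 + 15 + 9)*(-1 + (5 + 3 + 15 + 9)))/((5 + 3 + 15 + 9)*(-1 + (5 + 3 + 15 + 9)))) - 29977 = sqrt((-1 + 95*32*(-1 + 32))/(32*(-1 + 32))) - 29977 = sqrt((1/32)*(-1 + 95*32*31)/31) - 29977 = sqrt((1/32)*(1/31)*(-1 + 94240)) - 29977 = sqrt((1/32)*(1/31)*94239) - 29977 = sqrt(94239/992) - 29977 = 3*sqrt(649202)/248 - 29977 = -29977 + 3*sqrt(649202)/248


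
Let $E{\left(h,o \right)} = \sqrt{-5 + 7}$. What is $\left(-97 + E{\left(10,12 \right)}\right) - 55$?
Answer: $-152 + \sqrt{2} \approx -150.59$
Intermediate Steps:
$E{\left(h,o \right)} = \sqrt{2}$
$\left(-97 + E{\left(10,12 \right)}\right) - 55 = \left(-97 + \sqrt{2}\right) - 55 = -152 + \sqrt{2}$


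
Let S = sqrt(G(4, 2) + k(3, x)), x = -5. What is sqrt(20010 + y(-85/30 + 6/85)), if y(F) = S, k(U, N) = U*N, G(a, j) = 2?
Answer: sqrt(20010 + I*sqrt(13)) ≈ 141.46 + 0.013*I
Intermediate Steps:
k(U, N) = N*U
S = I*sqrt(13) (S = sqrt(2 - 5*3) = sqrt(2 - 15) = sqrt(-13) = I*sqrt(13) ≈ 3.6056*I)
y(F) = I*sqrt(13)
sqrt(20010 + y(-85/30 + 6/85)) = sqrt(20010 + I*sqrt(13))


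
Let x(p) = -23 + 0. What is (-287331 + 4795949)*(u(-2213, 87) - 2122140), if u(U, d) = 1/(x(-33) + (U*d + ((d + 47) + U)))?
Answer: -1862232701368783778/194633 ≈ -9.5679e+12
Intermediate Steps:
x(p) = -23
u(U, d) = 1/(24 + U + d + U*d) (u(U, d) = 1/(-23 + (U*d + ((d + 47) + U))) = 1/(-23 + (U*d + ((47 + d) + U))) = 1/(-23 + (U*d + (47 + U + d))) = 1/(-23 + (47 + U + d + U*d)) = 1/(24 + U + d + U*d))
(-287331 + 4795949)*(u(-2213, 87) - 2122140) = (-287331 + 4795949)*(1/(24 - 2213 + 87 - 2213*87) - 2122140) = 4508618*(1/(24 - 2213 + 87 - 192531) - 2122140) = 4508618*(1/(-194633) - 2122140) = 4508618*(-1/194633 - 2122140) = 4508618*(-413038474621/194633) = -1862232701368783778/194633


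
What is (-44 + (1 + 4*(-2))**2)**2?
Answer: 25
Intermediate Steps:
(-44 + (1 + 4*(-2))**2)**2 = (-44 + (1 - 8)**2)**2 = (-44 + (-7)**2)**2 = (-44 + 49)**2 = 5**2 = 25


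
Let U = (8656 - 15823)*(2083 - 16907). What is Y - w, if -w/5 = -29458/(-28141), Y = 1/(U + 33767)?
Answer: 15653594591891/2990751609875 ≈ 5.2340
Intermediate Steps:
U = 106243608 (U = -7167*(-14824) = 106243608)
Y = 1/106277375 (Y = 1/(106243608 + 33767) = 1/106277375 ≈ 9.4093e-9)
w = -147290/28141 (w = -(-147290)/(-28141) = -(-147290)*(-1)/28141 = -5*29458/28141 = -147290/28141 ≈ -5.2340)
Y - w = 1/106277375 - 1*(-147290/28141) = 1/106277375 + 147290/28141 = 15653594591891/2990751609875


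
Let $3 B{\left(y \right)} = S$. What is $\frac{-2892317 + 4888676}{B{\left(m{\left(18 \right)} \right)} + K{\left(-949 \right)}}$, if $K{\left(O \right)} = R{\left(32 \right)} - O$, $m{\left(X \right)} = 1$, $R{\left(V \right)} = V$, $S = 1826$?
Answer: $\frac{5989077}{4769} \approx 1255.8$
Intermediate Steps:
$B{\left(y \right)} = \frac{1826}{3}$ ($B{\left(y \right)} = \frac{1}{3} \cdot 1826 = \frac{1826}{3}$)
$K{\left(O \right)} = 32 - O$
$\frac{-2892317 + 4888676}{B{\left(m{\left(18 \right)} \right)} + K{\left(-949 \right)}} = \frac{-2892317 + 4888676}{\frac{1826}{3} + \left(32 - -949\right)} = \frac{1996359}{\frac{1826}{3} + \left(32 + 949\right)} = \frac{1996359}{\frac{1826}{3} + 981} = \frac{1996359}{\frac{4769}{3}} = 1996359 \cdot \frac{3}{4769} = \frac{5989077}{4769}$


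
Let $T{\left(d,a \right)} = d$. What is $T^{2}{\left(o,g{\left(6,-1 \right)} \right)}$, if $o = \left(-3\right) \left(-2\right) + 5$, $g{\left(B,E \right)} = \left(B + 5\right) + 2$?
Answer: $121$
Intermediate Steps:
$g{\left(B,E \right)} = 7 + B$ ($g{\left(B,E \right)} = \left(5 + B\right) + 2 = 7 + B$)
$o = 11$ ($o = 6 + 5 = 11$)
$T^{2}{\left(o,g{\left(6,-1 \right)} \right)} = 11^{2} = 121$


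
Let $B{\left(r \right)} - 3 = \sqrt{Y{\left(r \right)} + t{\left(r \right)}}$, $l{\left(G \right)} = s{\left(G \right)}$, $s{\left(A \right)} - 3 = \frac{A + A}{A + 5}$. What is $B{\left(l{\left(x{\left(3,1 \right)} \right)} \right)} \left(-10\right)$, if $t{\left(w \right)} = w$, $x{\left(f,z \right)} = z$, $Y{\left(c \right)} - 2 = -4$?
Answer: $-30 - \frac{20 \sqrt{3}}{3} \approx -41.547$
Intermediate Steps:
$Y{\left(c \right)} = -2$ ($Y{\left(c \right)} = 2 - 4 = -2$)
$s{\left(A \right)} = 3 + \frac{2 A}{5 + A}$ ($s{\left(A \right)} = 3 + \frac{A + A}{A + 5} = 3 + \frac{2 A}{5 + A}$)
$l{\left(G \right)} = \frac{5 \left(3 + G\right)}{5 + G}$
$B{\left(r \right)} = 3 + \sqrt{-2 + r}$
$B{\left(l{\left(x{\left(3,1 \right)} \right)} \right)} \left(-10\right) = \left(3 + \sqrt{-2 + \frac{5 \left(3 + 1\right)}{5 + 1}}\right) \left(-10\right) = \left(3 + \sqrt{-2 + 5 \cdot \frac{1}{6} \cdot 4}\right) \left(-10\right) = \left(3 + \sqrt{-2 + \frac{10}{3}}\right) \left(-10\right) = \left(3 + \sqrt{\frac{4}{3}}\right) \left(-10\right) = \left(3 + \frac{2 \sqrt{3}}{3}\right) \left(-10\right) = -30 - \frac{20 \sqrt{3}}{3}$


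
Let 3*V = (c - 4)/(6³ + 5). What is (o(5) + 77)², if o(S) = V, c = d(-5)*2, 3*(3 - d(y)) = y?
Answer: 23460742561/3956121 ≈ 5930.2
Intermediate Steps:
d(y) = 3 - y/3
c = 28/3 (c = (3 - ⅓*(-5))*2 = (3 + 5/3)*2 = (14/3)*2 = 28/3 ≈ 9.3333)
V = 16/1989 (V = ((28/3 - 4)/(6³ + 5))/3 = (16/(3*(216 + 5)))/3 = ((16/3)/221)/3 = ((16/3)*(1/221))/3 = (⅓)*(16/663) = 16/1989 ≈ 0.0080442)
o(S) = 16/1989
(o(5) + 77)² = (16/1989 + 77)² = (153169/1989)² = 23460742561/3956121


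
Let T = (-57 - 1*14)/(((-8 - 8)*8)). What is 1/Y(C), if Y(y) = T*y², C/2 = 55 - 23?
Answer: 1/2272 ≈ 0.00044014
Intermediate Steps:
T = 71/128 (T = (-57 - 14)/((-16*8)) = -71/(-128) = -71*(-1/128) = 71/128 ≈ 0.55469)
C = 64 (C = 2*(55 - 23) = 2*32 = 64)
Y(y) = 71*y²/128
1/Y(C) = 1/((71/128)*64²) = 1/((71/128)*4096) = 1/2272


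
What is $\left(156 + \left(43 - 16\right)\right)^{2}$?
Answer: $33489$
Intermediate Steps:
$\left(156 + \left(43 - 16\right)\right)^{2} = \left(156 + 27\right)^{2} = 183^{2} = 33489$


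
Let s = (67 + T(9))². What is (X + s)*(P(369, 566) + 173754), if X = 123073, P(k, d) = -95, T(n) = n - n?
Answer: 22152289358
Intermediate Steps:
T(n) = 0
s = 4489 (s = (67 + 0)² = 67² = 4489)
(X + s)*(P(369, 566) + 173754) = (123073 + 4489)*(-95 + 173754) = 127562*173659 = 22152289358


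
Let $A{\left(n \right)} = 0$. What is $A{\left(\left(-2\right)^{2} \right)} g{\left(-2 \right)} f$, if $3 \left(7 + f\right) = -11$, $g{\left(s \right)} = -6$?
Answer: $0$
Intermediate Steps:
$f = - \frac{32}{3}$ ($f = -7 + \frac{1}{3} \left(-11\right) = -7 - \frac{11}{3} = - \frac{32}{3} \approx -10.667$)
$A{\left(\left(-2\right)^{2} \right)} g{\left(-2 \right)} f = 0 \left(-6\right) \left(- \frac{32}{3}\right) = 0 \left(- \frac{32}{3}\right) = 0$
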